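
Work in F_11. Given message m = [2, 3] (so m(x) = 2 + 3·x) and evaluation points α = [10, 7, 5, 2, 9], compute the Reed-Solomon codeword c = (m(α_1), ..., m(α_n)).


c = [10, 1, 6, 8, 7]

Message polynomial: m(x) = 2 + 3·x (mod 11).
For each evaluation point α_i, compute m(α_i) mod 11:
  α_1 = 10: Horner steps 3 → 10, so m(10) = 10.
  α_2 = 7: Horner steps 3 → 1, so m(7) = 1.
  α_3 = 5: Horner steps 3 → 6, so m(5) = 6.
  α_4 = 2: Horner steps 3 → 8, so m(2) = 8.
  α_5 = 9: Horner steps 3 → 7, so m(9) = 7.
Codeword c = [10, 1, 6, 8, 7] ∈ F_11^5.


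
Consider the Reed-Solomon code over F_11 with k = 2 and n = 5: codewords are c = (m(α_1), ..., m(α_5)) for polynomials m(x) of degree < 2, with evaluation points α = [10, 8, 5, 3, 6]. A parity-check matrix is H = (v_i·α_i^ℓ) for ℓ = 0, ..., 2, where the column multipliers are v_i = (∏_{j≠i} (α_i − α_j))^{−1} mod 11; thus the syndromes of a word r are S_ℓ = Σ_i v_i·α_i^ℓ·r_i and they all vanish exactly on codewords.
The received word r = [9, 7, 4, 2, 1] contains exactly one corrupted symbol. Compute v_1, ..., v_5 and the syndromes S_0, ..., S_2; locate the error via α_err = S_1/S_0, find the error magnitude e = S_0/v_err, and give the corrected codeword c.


S = (9, 10, 5), error at position 5, error magnitude e = 7, c = [9, 7, 4, 2, 5].

Step 1: column multipliers v_i = (∏_{j≠i}(α_i − α_j))^{−1} mod 11.
  i = 1 (α = 10): (10−8)(10−5)(10−3)(10−6) = 2·5·7·4 = 280 ≡ 5, so v_1 = 5^{−1} = 9 (mod 11).
  i = 2 (α = 8): (8−10)(8−5)(8−3)(8−6) = (−2)·3·5·2 = −60 ≡ 6, so v_2 = 6^{−1} = 2 (mod 11).
  i = 3 (α = 5): (5−10)(5−8)(5−3)(5−6) = (−5)·(−3)·2·(−1) = −30 ≡ 3, so v_3 = 3^{−1} = 4 (mod 11).
  i = 4 (α = 3): (3−10)(3−8)(3−5)(3−6) = (−7)·(−5)·(−2)·(−3) = 210 ≡ 1, so v_4 = 1^{−1} = 1 (mod 11).
  i = 5 (α = 6): (6−10)(6−8)(6−5)(6−3) = (−4)·(−2)·1·3 = 24 ≡ 2, so v_5 = 2^{−1} = 6 (mod 11).
  v = [9, 2, 4, 1, 6].
Step 2: syndromes of r = [9, 7, 4, 2, 1] (all sums mod 11).
  S_0 = Σ v_i r_i = 9·9 + 2·7 + 4·4 + 1·2 + 6·1 = 119 ≡ 9.
  S_1 = Σ v_i α_i r_i = 9·10·9 + 2·8·7 + 4·5·4 + 1·3·2 + 6·6·1 = 1044 ≡ 10.
  α_i^2 mod 11 = [1, 9, 3, 9, 3].
  S_2 = Σ v_i α_i^2 r_i = 9·1·9 + 2·9·7 + 4·3·4 + 1·9·2 + 6·3·1 = 291 ≡ 5.
  S = (9, 10, 5) ≠ 0, so r is not a codeword (an error is present).
Step 3: locate the error. For a single error e at position i, S_ℓ = v_i·e·α_i^ℓ, so α_err = S_1/S_0.
  S_0^{−1} = 9^{−1} = 5 (mod 11), so α_err = 10·5 = 50 ≡ 6 = α_5. Error position i = 5.
  Consistency check: S_2/S_1 = 5·10 = 50 ≡ 6 = α_err ✓ (single-error assumption holds).
Step 4: error magnitude e = S_0/v_5 = S_0·∏_{j≠5}(α_5 − α_j) = 9·2 = 18 ≡ 7 (mod 11).
Step 5: correct position 5: c_5 = r_5 − e = 1 − 7 ≡ 5 (mod 11). Hence c = [9, 7, 4, 2, 5].
  Check: interpolating c through the α_i gives m(x) = 10 + 1·x (degree < 2) with m(α_i) = c_i for every i, so c is indeed a codeword.


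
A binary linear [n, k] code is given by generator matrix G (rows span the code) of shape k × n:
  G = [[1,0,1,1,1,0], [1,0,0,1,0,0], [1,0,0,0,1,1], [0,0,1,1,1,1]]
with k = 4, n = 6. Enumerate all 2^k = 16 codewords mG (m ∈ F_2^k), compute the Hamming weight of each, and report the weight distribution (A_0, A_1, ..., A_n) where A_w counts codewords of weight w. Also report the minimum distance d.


Weight distribution: A_0 = 1, A_1 = 2, A_2 = 4, A_3 = 6, A_4 = 3. Minimum distance d = 1.

Enumerate all 2^4 = 16 messages m ∈ F_2^4.
For each, compute codeword c = mG in F_2^6, then tally its weight.
  m = 0000 → c = 000000, weight = 0.
  m = 1000 → c = 101110, weight = 4.
  m = 0100 → c = 100100, weight = 2.
  m = 1100 → c = 001010, weight = 2.
  m = 0010 → c = 100011, weight = 3.
  m = 1010 → c = 001101, weight = 3.
  m = 0110 → c = 000111, weight = 3.
  m = 1110 → c = 101001, weight = 3.
  m = 0001 → c = 001111, weight = 4.
  m = 1001 → c = 100001, weight = 2.
  m = 0101 → c = 101011, weight = 4.
  m = 1101 → c = 000101, weight = 2.
  m = 0011 → c = 101100, weight = 3.
  m = 1011 → c = 000010, weight = 1.
  m = 0111 → c = 001000, weight = 1.
  m = 1111 → c = 100110, weight = 3.
Tally weights:
  weight 0: 1 codewords.
  weight 1: 2 codewords.
  weight 2: 4 codewords.
  weight 3: 6 codewords.
  weight 4: 3 codewords.
Minimum distance d = smallest w > 0 with A_w > 0 = 1.
Sanity: Σ A_w = 16 = 2^4 = 16 ✓.


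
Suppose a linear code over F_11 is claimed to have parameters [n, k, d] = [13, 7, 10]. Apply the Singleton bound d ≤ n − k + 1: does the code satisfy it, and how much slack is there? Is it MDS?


Singleton RHS = n − k + 1 = 7, slack = -3, bound violated (no such code; not MDS).

Singleton bound: d ≤ n − k + 1.
Here n = 13, k = 7, so n − k + 1 = 7.
Given d = 10, check d ≤ 7: NO.
Slack = (n − k + 1) − d = -3.
The slack is negative: d = 10 exceeds n − k + 1 = 7 by 3, so the Singleton bound is violated and no linear [13, 7, 10]_11 code can exist. In particular it is not MDS (MDS requires d = n − k + 1 exactly).
Description: the claimed parameters are [13, 7, 10]_11; such a code would be impossible (violates the Singleton bound).


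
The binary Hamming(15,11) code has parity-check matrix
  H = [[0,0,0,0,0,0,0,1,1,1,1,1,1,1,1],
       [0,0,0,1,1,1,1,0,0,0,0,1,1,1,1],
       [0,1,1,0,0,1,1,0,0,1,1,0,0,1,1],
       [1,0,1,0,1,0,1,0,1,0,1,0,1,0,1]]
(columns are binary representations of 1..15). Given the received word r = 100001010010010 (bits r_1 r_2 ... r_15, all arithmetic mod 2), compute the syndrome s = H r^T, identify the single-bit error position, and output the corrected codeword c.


s = (1, 0, 1, 0)^T, error position = 10, corrected codeword c = 100001010110010

Compute s = H r^T mod 2 one row at a time:
  s_1 = 1 + 0 + 0 + 1 + 0 + 0 + 1 + 0 = 3 ≡ 1 (mod 2).
  s_2 = 0 + 0 + 1 + 0 + 0 + 0 + 1 + 0 = 2 ≡ 0 (mod 2).
  s_3 = 0 + 0 + 1 + 0 + 0 + 1 + 1 + 0 = 3 ≡ 1 (mod 2).
  s_4 = 1 + 0 + 0 + 0 + 0 + 1 + 0 + 0 = 2 ≡ 0 (mod 2).
s = (1, 0, 1, 0)^T — this equals column 10 of H (binary 1010), so error is at position 10.
Correct: flip bit 10 of r = 100001010010010 to get c = 100001010110010.


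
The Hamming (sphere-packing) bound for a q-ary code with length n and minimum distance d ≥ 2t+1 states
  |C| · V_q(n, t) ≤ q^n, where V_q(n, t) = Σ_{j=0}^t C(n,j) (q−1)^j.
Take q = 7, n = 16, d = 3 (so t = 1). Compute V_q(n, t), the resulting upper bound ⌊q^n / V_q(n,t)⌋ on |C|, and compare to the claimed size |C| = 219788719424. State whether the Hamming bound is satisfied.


V_q(n, t) = 97, q^n = 33232930569601, Hamming bound = 342607531645, |C| = 219788719424 ≤ bound (satisfied).

Step 1: Compute V_q(n, t) = Σ_{j=0}^1 C(n, j) (q−1)^j.
  j = 0: C(16,0)·(6)^0 = 1·1 = 1.
  j = 1: C(16,1)·(6)^1 = 16·6 = 96.
  V_q(n, t) = 1 + 96 = 97.
Step 2: q^n = 7^16 = 33232930569601.
Step 3: Hamming bound ⌊q^n / V_q(n,t)⌋ = ⌊33232930569601/97⌋ = 342607531645.
Step 4: Compare |C| = 219788719424 to 342607531645: satisfied.
The claimed |C| lies below the Hamming bound.


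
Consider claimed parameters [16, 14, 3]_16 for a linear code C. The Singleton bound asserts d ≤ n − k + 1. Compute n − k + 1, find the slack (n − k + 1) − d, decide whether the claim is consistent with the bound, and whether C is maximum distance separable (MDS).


Singleton RHS = n − k + 1 = 3, slack = 0, bound satisfied, MDS.

Singleton bound: d ≤ n − k + 1.
Here n = 16, k = 14, so n − k + 1 = 3.
Given d = 3, check d ≤ 3: YES.
Slack = (n − k + 1) − d = 0.
The code is MDS (slack = 0).
Description: the claimed parameters are [16, 14, 3]_16; such a code would be MDS (meets Singleton bound).


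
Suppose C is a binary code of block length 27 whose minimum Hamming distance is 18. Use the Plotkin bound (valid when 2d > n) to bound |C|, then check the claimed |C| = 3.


Plotkin bound M ≤ 4; given |C| = 3 ≤ bound (satisfied).

Check applicability: 2d = 36, n = 27.
2d − n = 9 > 0, so Plotkin applies.
Compute d/(2d−n) = 18/9 ≈ 2.0000.
⌊d/(2d−n)⌋ = 2.
Plotkin bound: M ≤ 2·2 = 4.
Given |C| = 3, check: satisfied.
This |C| is below the Plotkin bound.


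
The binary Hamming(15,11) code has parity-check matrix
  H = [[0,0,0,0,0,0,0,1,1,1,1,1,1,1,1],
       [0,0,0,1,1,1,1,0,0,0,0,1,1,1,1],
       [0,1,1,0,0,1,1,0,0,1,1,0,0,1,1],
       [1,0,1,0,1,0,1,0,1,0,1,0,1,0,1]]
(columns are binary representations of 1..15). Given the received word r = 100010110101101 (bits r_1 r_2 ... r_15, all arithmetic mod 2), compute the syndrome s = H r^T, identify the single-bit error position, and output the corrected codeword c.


s = (1, 1, 1, 1)^T, error position = 15, corrected codeword c = 100010110101100

Compute s = H r^T mod 2 one row at a time:
  s_1 = 1 + 0 + 1 + 0 + 1 + 1 + 0 + 1 = 5 ≡ 1 (mod 2).
  s_2 = 0 + 1 + 0 + 1 + 1 + 1 + 0 + 1 = 5 ≡ 1 (mod 2).
  s_3 = 0 + 0 + 0 + 1 + 1 + 0 + 0 + 1 = 3 ≡ 1 (mod 2).
  s_4 = 1 + 0 + 1 + 1 + 0 + 0 + 1 + 1 = 5 ≡ 1 (mod 2).
s = (1, 1, 1, 1)^T — this equals column 15 of H (binary 1111), so error is at position 15.
Correct: flip bit 15 of r = 100010110101101 to get c = 100010110101100.


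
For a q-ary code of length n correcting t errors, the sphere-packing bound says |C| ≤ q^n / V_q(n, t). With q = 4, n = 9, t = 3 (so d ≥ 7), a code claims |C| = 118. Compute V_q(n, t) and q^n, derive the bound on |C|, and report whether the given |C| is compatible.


V_q(n, t) = 2620, q^n = 262144, Hamming bound = 100, |C| = 118 > bound (violated).

Step 1: Compute V_q(n, t) = Σ_{j=0}^3 C(n, j) (q−1)^j.
  j = 0: C(9,0)·(3)^0 = 1·1 = 1.
  j = 1: C(9,1)·(3)^1 = 9·3 = 27.
  j = 2: C(9,2)·(3)^2 = 36·9 = 324.
  j = 3: C(9,3)·(3)^3 = 84·27 = 2268.
  V_q(n, t) = 1 + 27 + 324 + 2268 = 2620.
Step 2: q^n = 4^9 = 262144.
Step 3: Hamming bound ⌊q^n / V_q(n,t)⌋ = ⌊262144/2620⌋ = 100.
Step 4: Compare |C| = 118 to 100: violated.
The claimed |C| lies above the Hamming bound, so no 4-ary code of length 9 with d ≥ 7 can have 118 codewords.


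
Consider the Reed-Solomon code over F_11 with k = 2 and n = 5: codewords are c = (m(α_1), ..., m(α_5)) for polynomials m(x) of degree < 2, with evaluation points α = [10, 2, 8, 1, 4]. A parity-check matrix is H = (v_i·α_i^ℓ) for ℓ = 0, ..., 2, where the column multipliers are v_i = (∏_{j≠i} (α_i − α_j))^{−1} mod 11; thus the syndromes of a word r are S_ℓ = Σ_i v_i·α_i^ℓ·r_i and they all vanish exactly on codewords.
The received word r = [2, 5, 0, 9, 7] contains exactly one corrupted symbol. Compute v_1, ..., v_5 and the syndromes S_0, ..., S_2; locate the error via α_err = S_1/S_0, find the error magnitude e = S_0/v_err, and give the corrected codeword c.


S = (8, 8, 8), error at position 4, error magnitude e = 5, c = [2, 5, 0, 4, 7].

Step 1: column multipliers v_i = (∏_{j≠i}(α_i − α_j))^{−1} mod 11.
  i = 1 (α = 10): (10−2)(10−8)(10−1)(10−4) = 8·2·9·6 = 864 ≡ 6, so v_1 = 6^{−1} = 2 (mod 11).
  i = 2 (α = 2): (2−10)(2−8)(2−1)(2−4) = (−8)·(−6)·1·(−2) = −96 ≡ 3, so v_2 = 3^{−1} = 4 (mod 11).
  i = 3 (α = 8): (8−10)(8−2)(8−1)(8−4) = (−2)·6·7·4 = −336 ≡ 5, so v_3 = 5^{−1} = 9 (mod 11).
  i = 4 (α = 1): (1−10)(1−2)(1−8)(1−4) = (−9)·(−1)·(−7)·(−3) = 189 ≡ 2, so v_4 = 2^{−1} = 6 (mod 11).
  i = 5 (α = 4): (4−10)(4−2)(4−8)(4−1) = (−6)·2·(−4)·3 = 144 ≡ 1, so v_5 = 1^{−1} = 1 (mod 11).
  v = [2, 4, 9, 6, 1].
Step 2: syndromes of r = [2, 5, 0, 9, 7] (all sums mod 11).
  S_0 = Σ v_i r_i = 2·2 + 4·5 + 9·0 + 6·9 + 1·7 = 85 ≡ 8.
  S_1 = Σ v_i α_i r_i = 2·10·2 + 4·2·5 + 9·8·0 + 6·1·9 + 1·4·7 = 162 ≡ 8.
  α_i^2 mod 11 = [1, 4, 9, 1, 5].
  S_2 = Σ v_i α_i^2 r_i = 2·1·2 + 4·4·5 + 9·9·0 + 6·1·9 + 1·5·7 = 173 ≡ 8.
  S = (8, 8, 8) ≠ 0, so r is not a codeword (an error is present).
Step 3: locate the error. For a single error e at position i, S_ℓ = v_i·e·α_i^ℓ, so α_err = S_1/S_0.
  S_0^{−1} = 8^{−1} = 7 (mod 11), so α_err = 8·7 = 56 ≡ 1 = α_4. Error position i = 4.
  Consistency check: S_2/S_1 = 8·7 = 56 ≡ 1 = α_err ✓ (single-error assumption holds).
Step 4: error magnitude e = S_0/v_4 = S_0·∏_{j≠4}(α_4 − α_j) = 8·2 = 16 ≡ 5 (mod 11).
Step 5: correct position 4: c_4 = r_4 − e = 9 − 5 ≡ 4 (mod 11). Hence c = [2, 5, 0, 4, 7].
  Check: interpolating c through the α_i gives m(x) = 3 + 1·x (degree < 2) with m(α_i) = c_i for every i, so c is indeed a codeword.


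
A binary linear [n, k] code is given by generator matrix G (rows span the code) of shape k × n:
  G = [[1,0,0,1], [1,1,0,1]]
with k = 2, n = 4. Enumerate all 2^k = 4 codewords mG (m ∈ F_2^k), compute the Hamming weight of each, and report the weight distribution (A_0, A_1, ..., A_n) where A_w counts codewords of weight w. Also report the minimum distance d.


Weight distribution: A_0 = 1, A_1 = 1, A_2 = 1, A_3 = 1. Minimum distance d = 1.

Enumerate all 2^2 = 4 messages m ∈ F_2^2.
For each, compute codeword c = mG in F_2^4, then tally its weight.
  m = 00 → c = 0000, weight = 0.
  m = 10 → c = 1001, weight = 2.
  m = 01 → c = 1101, weight = 3.
  m = 11 → c = 0100, weight = 1.
Tally weights:
  weight 0: 1 codewords.
  weight 1: 1 codewords.
  weight 2: 1 codewords.
  weight 3: 1 codewords.
Minimum distance d = smallest w > 0 with A_w > 0 = 1.
Sanity: Σ A_w = 4 = 2^2 = 4 ✓.


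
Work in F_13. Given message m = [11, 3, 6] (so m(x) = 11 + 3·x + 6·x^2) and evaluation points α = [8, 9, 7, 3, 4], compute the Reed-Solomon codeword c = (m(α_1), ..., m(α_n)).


c = [3, 4, 1, 9, 2]

Message polynomial: m(x) = 11 + 3·x + 6·x^2 (mod 13).
For each evaluation point α_i, compute m(α_i) mod 13:
  α_1 = 8: Horner steps 6 → 12 → 3, so m(8) = 3.
  α_2 = 9: Horner steps 6 → 5 → 4, so m(9) = 4.
  α_3 = 7: Horner steps 6 → 6 → 1, so m(7) = 1.
  α_4 = 3: Horner steps 6 → 8 → 9, so m(3) = 9.
  α_5 = 4: Horner steps 6 → 1 → 2, so m(4) = 2.
Codeword c = [3, 4, 1, 9, 2] ∈ F_13^5.


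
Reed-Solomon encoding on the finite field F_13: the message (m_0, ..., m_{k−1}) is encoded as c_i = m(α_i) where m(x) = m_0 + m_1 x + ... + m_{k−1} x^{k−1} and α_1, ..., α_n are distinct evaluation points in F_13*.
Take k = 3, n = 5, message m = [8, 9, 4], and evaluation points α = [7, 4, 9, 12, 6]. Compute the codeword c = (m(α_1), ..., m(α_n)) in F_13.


c = [7, 4, 10, 3, 11]

Message polynomial: m(x) = 8 + 9·x + 4·x^2 (mod 13).
For each evaluation point α_i, compute m(α_i) mod 13:
  α_1 = 7: Horner steps 4 → 11 → 7, so m(7) = 7.
  α_2 = 4: Horner steps 4 → 12 → 4, so m(4) = 4.
  α_3 = 9: Horner steps 4 → 6 → 10, so m(9) = 10.
  α_4 = 12: Horner steps 4 → 5 → 3, so m(12) = 3.
  α_5 = 6: Horner steps 4 → 7 → 11, so m(6) = 11.
Codeword c = [7, 4, 10, 3, 11] ∈ F_13^5.


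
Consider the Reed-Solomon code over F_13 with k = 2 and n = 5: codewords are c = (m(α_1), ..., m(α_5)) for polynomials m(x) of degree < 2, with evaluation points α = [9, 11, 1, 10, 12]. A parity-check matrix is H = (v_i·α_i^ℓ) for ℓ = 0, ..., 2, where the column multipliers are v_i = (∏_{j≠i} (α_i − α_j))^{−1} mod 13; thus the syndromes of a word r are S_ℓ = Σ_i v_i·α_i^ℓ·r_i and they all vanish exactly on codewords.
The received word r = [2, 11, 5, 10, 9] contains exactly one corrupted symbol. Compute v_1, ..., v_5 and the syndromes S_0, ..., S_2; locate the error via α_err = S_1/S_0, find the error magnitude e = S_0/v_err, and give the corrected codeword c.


S = (2, 7, 5), error at position 4, error magnitude e = 10, c = [2, 11, 5, 0, 9].

Step 1: column multipliers v_i = (∏_{j≠i}(α_i − α_j))^{−1} mod 13.
  i = 1 (α = 9): (9−11)(9−1)(9−10)(9−12) = (−2)·8·(−1)·(−3) = −48 ≡ 4, so v_1 = 4^{−1} = 10 (mod 13).
  i = 2 (α = 11): (11−9)(11−1)(11−10)(11−12) = 2·10·1·(−1) = −20 ≡ 6, so v_2 = 6^{−1} = 11 (mod 13).
  i = 3 (α = 1): (1−9)(1−11)(1−10)(1−12) = (−8)·(−10)·(−9)·(−11) = 7920 ≡ 3, so v_3 = 3^{−1} = 9 (mod 13).
  i = 4 (α = 10): (10−9)(10−11)(10−1)(10−12) = 1·(−1)·9·(−2) = 18 ≡ 5, so v_4 = 5^{−1} = 8 (mod 13).
  i = 5 (α = 12): (12−9)(12−11)(12−1)(12−10) = 3·1·11·2 = 66 ≡ 1, so v_5 = 1^{−1} = 1 (mod 13).
  v = [10, 11, 9, 8, 1].
Step 2: syndromes of r = [2, 11, 5, 10, 9] (all sums mod 13).
  S_0 = Σ v_i r_i = 10·2 + 11·11 + 9·5 + 8·10 + 1·9 = 275 ≡ 2.
  S_1 = Σ v_i α_i r_i = 10·9·2 + 11·11·11 + 9·1·5 + 8·10·10 + 1·12·9 = 2464 ≡ 7.
  α_i^2 mod 13 = [3, 4, 1, 9, 1].
  S_2 = Σ v_i α_i^2 r_i = 10·3·2 + 11·4·11 + 9·1·5 + 8·9·10 + 1·1·9 = 1318 ≡ 5.
  S = (2, 7, 5) ≠ 0, so r is not a codeword (an error is present).
Step 3: locate the error. For a single error e at position i, S_ℓ = v_i·e·α_i^ℓ, so α_err = S_1/S_0.
  S_0^{−1} = 2^{−1} = 7 (mod 13), so α_err = 7·7 = 49 ≡ 10 = α_4. Error position i = 4.
  Consistency check: S_2/S_1 = 5·2 = 10 ≡ 10 = α_err ✓ (single-error assumption holds).
Step 4: error magnitude e = S_0/v_4 = S_0·∏_{j≠4}(α_4 − α_j) = 2·5 = 10 ≡ 10 (mod 13).
Step 5: correct position 4: c_4 = r_4 − e = 10 − 10 ≡ 0 (mod 13). Hence c = [2, 11, 5, 0, 9].
  Check: interpolating c through the α_i gives m(x) = 7 + 11·x (degree < 2) with m(α_i) = c_i for every i, so c is indeed a codeword.


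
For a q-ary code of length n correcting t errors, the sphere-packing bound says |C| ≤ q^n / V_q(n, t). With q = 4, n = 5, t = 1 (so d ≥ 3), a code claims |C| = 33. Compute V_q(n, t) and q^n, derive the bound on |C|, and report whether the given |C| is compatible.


V_q(n, t) = 16, q^n = 1024, Hamming bound = 64, |C| = 33 ≤ bound (satisfied).

Step 1: Compute V_q(n, t) = Σ_{j=0}^1 C(n, j) (q−1)^j.
  j = 0: C(5,0)·(3)^0 = 1·1 = 1.
  j = 1: C(5,1)·(3)^1 = 5·3 = 15.
  V_q(n, t) = 1 + 15 = 16.
Step 2: q^n = 4^5 = 1024.
Step 3: Hamming bound ⌊q^n / V_q(n,t)⌋ = ⌊1024/16⌋ = 64.
Step 4: Compare |C| = 33 to 64: satisfied.
The claimed |C| lies below the Hamming bound.


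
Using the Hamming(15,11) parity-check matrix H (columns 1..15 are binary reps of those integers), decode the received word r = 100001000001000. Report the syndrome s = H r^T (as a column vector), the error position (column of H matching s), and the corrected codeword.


s = (1, 0, 1, 1)^T, error position = 11, corrected codeword c = 100001000011000

Compute s = H r^T mod 2 one row at a time:
  s_1 = 0 + 0 + 0 + 0 + 1 + 0 + 0 + 0 = 1 ≡ 1 (mod 2).
  s_2 = 0 + 0 + 1 + 0 + 1 + 0 + 0 + 0 = 2 ≡ 0 (mod 2).
  s_3 = 0 + 0 + 1 + 0 + 0 + 0 + 0 + 0 = 1 ≡ 1 (mod 2).
  s_4 = 1 + 0 + 0 + 0 + 0 + 0 + 0 + 0 = 1 ≡ 1 (mod 2).
s = (1, 0, 1, 1)^T — this equals column 11 of H (binary 1011), so error is at position 11.
Correct: flip bit 11 of r = 100001000001000 to get c = 100001000011000.


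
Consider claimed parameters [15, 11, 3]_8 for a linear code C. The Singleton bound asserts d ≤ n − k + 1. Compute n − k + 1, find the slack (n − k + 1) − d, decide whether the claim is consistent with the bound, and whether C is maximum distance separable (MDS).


Singleton RHS = n − k + 1 = 5, slack = 2, bound satisfied, not MDS.

Singleton bound: d ≤ n − k + 1.
Here n = 15, k = 11, so n − k + 1 = 5.
Given d = 3, check d ≤ 5: YES.
Slack = (n − k + 1) − d = 2.
The code is NOT MDS (slack = 2 > 0).
Description: the claimed parameters are [15, 11, 3]_8; such a code would be non-MDS.


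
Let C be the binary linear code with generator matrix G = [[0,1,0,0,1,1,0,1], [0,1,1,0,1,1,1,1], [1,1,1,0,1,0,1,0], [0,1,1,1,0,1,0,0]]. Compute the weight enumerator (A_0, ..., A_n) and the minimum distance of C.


Weight distribution: A_0 = 1, A_2 = 1, A_3 = 2, A_4 = 5, A_5 = 6, A_6 = 1. Minimum distance d = 2.

Enumerate all 2^4 = 16 messages m ∈ F_2^4.
For each, compute codeword c = mG in F_2^8, then tally its weight.
  m = 0000 → c = 00000000, weight = 0.
  m = 1000 → c = 01001101, weight = 4.
  m = 0100 → c = 01101111, weight = 6.
  m = 1100 → c = 00100010, weight = 2.
  m = 0010 → c = 11101010, weight = 5.
  m = 1010 → c = 10100111, weight = 5.
  m = 0110 → c = 10000101, weight = 3.
  m = 1110 → c = 11001000, weight = 3.
  m = 0001 → c = 01110100, weight = 4.
  m = 1001 → c = 00111001, weight = 4.
  m = 0101 → c = 00011011, weight = 4.
  m = 1101 → c = 01010110, weight = 4.
  m = 0011 → c = 10011110, weight = 5.
  m = 1011 → c = 11010011, weight = 5.
  m = 0111 → c = 11110001, weight = 5.
  m = 1111 → c = 10111100, weight = 5.
Tally weights:
  weight 0: 1 codewords.
  weight 2: 1 codewords.
  weight 3: 2 codewords.
  weight 4: 5 codewords.
  weight 5: 6 codewords.
  weight 6: 1 codewords.
Minimum distance d = smallest w > 0 with A_w > 0 = 2.
Sanity: Σ A_w = 16 = 2^4 = 16 ✓.


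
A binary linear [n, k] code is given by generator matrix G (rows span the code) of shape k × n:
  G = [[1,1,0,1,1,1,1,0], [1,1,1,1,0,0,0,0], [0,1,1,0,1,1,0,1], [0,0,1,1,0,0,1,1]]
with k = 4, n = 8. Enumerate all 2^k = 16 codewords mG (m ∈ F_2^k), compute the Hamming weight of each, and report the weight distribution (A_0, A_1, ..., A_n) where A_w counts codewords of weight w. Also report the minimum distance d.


Weight distribution: A_0 = 1, A_1 = 1, A_3 = 2, A_4 = 5, A_5 = 5, A_6 = 2. Minimum distance d = 1.

Enumerate all 2^4 = 16 messages m ∈ F_2^4.
For each, compute codeword c = mG in F_2^8, then tally its weight.
  m = 0000 → c = 00000000, weight = 0.
  m = 1000 → c = 11011110, weight = 6.
  m = 0100 → c = 11110000, weight = 4.
  m = 1100 → c = 00101110, weight = 4.
  m = 0010 → c = 01101101, weight = 5.
  m = 1010 → c = 10110011, weight = 5.
  m = 0110 → c = 10011101, weight = 5.
  m = 1110 → c = 01000011, weight = 3.
  m = 0001 → c = 00110011, weight = 4.
  m = 1001 → c = 11101101, weight = 6.
  m = 0101 → c = 11000011, weight = 4.
  m = 1101 → c = 00011101, weight = 4.
  m = 0011 → c = 01011110, weight = 5.
  m = 1011 → c = 10000000, weight = 1.
  m = 0111 → c = 10101110, weight = 5.
  m = 1111 → c = 01110000, weight = 3.
Tally weights:
  weight 0: 1 codewords.
  weight 1: 1 codewords.
  weight 3: 2 codewords.
  weight 4: 5 codewords.
  weight 5: 5 codewords.
  weight 6: 2 codewords.
Minimum distance d = smallest w > 0 with A_w > 0 = 1.
Sanity: Σ A_w = 16 = 2^4 = 16 ✓.


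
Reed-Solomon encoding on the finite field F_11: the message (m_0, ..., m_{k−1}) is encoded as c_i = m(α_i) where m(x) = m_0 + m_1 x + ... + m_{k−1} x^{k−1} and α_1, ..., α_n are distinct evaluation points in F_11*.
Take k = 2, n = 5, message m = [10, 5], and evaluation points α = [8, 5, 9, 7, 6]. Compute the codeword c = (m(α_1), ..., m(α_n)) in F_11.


c = [6, 2, 0, 1, 7]

Message polynomial: m(x) = 10 + 5·x (mod 11).
For each evaluation point α_i, compute m(α_i) mod 11:
  α_1 = 8: Horner steps 5 → 6, so m(8) = 6.
  α_2 = 5: Horner steps 5 → 2, so m(5) = 2.
  α_3 = 9: Horner steps 5 → 0, so m(9) = 0.
  α_4 = 7: Horner steps 5 → 1, so m(7) = 1.
  α_5 = 6: Horner steps 5 → 7, so m(6) = 7.
Codeword c = [6, 2, 0, 1, 7] ∈ F_11^5.


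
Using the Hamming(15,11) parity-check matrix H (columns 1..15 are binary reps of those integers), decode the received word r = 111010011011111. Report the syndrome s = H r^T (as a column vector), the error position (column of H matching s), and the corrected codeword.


s = (1, 1, 1, 1)^T, error position = 15, corrected codeword c = 111010011011110

Compute s = H r^T mod 2 one row at a time:
  s_1 = 1 + 1 + 0 + 1 + 1 + 1 + 1 + 1 = 7 ≡ 1 (mod 2).
  s_2 = 0 + 1 + 0 + 0 + 1 + 1 + 1 + 1 = 5 ≡ 1 (mod 2).
  s_3 = 1 + 1 + 0 + 0 + 0 + 1 + 1 + 1 = 5 ≡ 1 (mod 2).
  s_4 = 1 + 1 + 1 + 0 + 1 + 1 + 1 + 1 = 7 ≡ 1 (mod 2).
s = (1, 1, 1, 1)^T — this equals column 15 of H (binary 1111), so error is at position 15.
Correct: flip bit 15 of r = 111010011011111 to get c = 111010011011110.


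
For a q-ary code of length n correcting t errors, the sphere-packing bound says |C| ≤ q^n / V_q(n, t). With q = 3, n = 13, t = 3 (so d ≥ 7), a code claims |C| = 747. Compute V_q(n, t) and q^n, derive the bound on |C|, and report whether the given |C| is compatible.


V_q(n, t) = 2627, q^n = 1594323, Hamming bound = 606, |C| = 747 > bound (violated).

Step 1: Compute V_q(n, t) = Σ_{j=0}^3 C(n, j) (q−1)^j.
  j = 0: C(13,0)·(2)^0 = 1·1 = 1.
  j = 1: C(13,1)·(2)^1 = 13·2 = 26.
  j = 2: C(13,2)·(2)^2 = 78·4 = 312.
  j = 3: C(13,3)·(2)^3 = 286·8 = 2288.
  V_q(n, t) = 1 + 26 + 312 + 2288 = 2627.
Step 2: q^n = 3^13 = 1594323.
Step 3: Hamming bound ⌊q^n / V_q(n,t)⌋ = ⌊1594323/2627⌋ = 606.
Step 4: Compare |C| = 747 to 606: violated.
The claimed |C| lies above the Hamming bound, so no 3-ary code of length 13 with d ≥ 7 can have 747 codewords.


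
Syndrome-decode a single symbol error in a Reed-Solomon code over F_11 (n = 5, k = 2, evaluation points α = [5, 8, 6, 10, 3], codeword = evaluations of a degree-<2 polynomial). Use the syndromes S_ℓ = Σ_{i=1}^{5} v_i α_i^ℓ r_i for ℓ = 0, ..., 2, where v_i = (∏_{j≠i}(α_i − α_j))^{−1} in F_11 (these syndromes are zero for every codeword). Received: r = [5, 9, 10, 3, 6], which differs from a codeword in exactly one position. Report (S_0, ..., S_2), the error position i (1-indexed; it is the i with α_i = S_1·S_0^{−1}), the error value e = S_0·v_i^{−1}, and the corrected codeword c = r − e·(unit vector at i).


S = (10, 1, 10), error at position 4, error magnitude e = 6, c = [5, 9, 10, 8, 6].

Step 1: column multipliers v_i = (∏_{j≠i}(α_i − α_j))^{−1} mod 11.
  i = 1 (α = 5): (5−8)(5−6)(5−10)(5−3) = (−3)·(−1)·(−5)·2 = −30 ≡ 3, so v_1 = 3^{−1} = 4 (mod 11).
  i = 2 (α = 8): (8−5)(8−6)(8−10)(8−3) = 3·2·(−2)·5 = −60 ≡ 6, so v_2 = 6^{−1} = 2 (mod 11).
  i = 3 (α = 6): (6−5)(6−8)(6−10)(6−3) = 1·(−2)·(−4)·3 = 24 ≡ 2, so v_3 = 2^{−1} = 6 (mod 11).
  i = 4 (α = 10): (10−5)(10−8)(10−6)(10−3) = 5·2·4·7 = 280 ≡ 5, so v_4 = 5^{−1} = 9 (mod 11).
  i = 5 (α = 3): (3−5)(3−8)(3−6)(3−10) = (−2)·(−5)·(−3)·(−7) = 210 ≡ 1, so v_5 = 1^{−1} = 1 (mod 11).
  v = [4, 2, 6, 9, 1].
Step 2: syndromes of r = [5, 9, 10, 3, 6] (all sums mod 11).
  S_0 = Σ v_i r_i = 4·5 + 2·9 + 6·10 + 9·3 + 1·6 = 131 ≡ 10.
  S_1 = Σ v_i α_i r_i = 4·5·5 + 2·8·9 + 6·6·10 + 9·10·3 + 1·3·6 = 892 ≡ 1.
  α_i^2 mod 11 = [3, 9, 3, 1, 9].
  S_2 = Σ v_i α_i^2 r_i = 4·3·5 + 2·9·9 + 6·3·10 + 9·1·3 + 1·9·6 = 483 ≡ 10.
  S = (10, 1, 10) ≠ 0, so r is not a codeword (an error is present).
Step 3: locate the error. For a single error e at position i, S_ℓ = v_i·e·α_i^ℓ, so α_err = S_1/S_0.
  S_0^{−1} = 10^{−1} = 10 (mod 11), so α_err = 1·10 = 10 ≡ 10 = α_4. Error position i = 4.
  Consistency check: S_2/S_1 = 10·1 = 10 ≡ 10 = α_err ✓ (single-error assumption holds).
Step 4: error magnitude e = S_0/v_4 = S_0·∏_{j≠4}(α_4 − α_j) = 10·5 = 50 ≡ 6 (mod 11).
Step 5: correct position 4: c_4 = r_4 − e = 3 − 6 ≡ 8 (mod 11). Hence c = [5, 9, 10, 8, 6].
  Check: interpolating c through the α_i gives m(x) = 2 + 5·x (degree < 2) with m(α_i) = c_i for every i, so c is indeed a codeword.


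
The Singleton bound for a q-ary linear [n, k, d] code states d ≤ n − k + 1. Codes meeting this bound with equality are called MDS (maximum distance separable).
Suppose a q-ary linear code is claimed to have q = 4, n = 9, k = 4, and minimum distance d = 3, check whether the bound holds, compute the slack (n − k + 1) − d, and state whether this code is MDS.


Singleton RHS = n − k + 1 = 6, slack = 3, bound satisfied, not MDS.

Singleton bound: d ≤ n − k + 1.
Here n = 9, k = 4, so n − k + 1 = 6.
Given d = 3, check d ≤ 6: YES.
Slack = (n − k + 1) − d = 3.
The code is NOT MDS (slack = 3 > 0).
Description: the claimed parameters are [9, 4, 3]_4; such a code would be non-MDS.


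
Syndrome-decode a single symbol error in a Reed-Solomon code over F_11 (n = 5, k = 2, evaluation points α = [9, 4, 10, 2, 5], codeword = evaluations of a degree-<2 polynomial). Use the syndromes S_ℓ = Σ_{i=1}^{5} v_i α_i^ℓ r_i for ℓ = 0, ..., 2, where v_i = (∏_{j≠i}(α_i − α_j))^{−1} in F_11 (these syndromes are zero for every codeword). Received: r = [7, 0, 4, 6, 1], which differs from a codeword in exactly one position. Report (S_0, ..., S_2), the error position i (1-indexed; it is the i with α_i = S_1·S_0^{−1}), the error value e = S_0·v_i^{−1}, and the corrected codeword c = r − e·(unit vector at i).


S = (3, 4, 9), error at position 5, error magnitude e = 4, c = [7, 0, 4, 6, 8].

Step 1: column multipliers v_i = (∏_{j≠i}(α_i − α_j))^{−1} mod 11.
  i = 1 (α = 9): (9−4)(9−10)(9−2)(9−5) = 5·(−1)·7·4 = −140 ≡ 3, so v_1 = 3^{−1} = 4 (mod 11).
  i = 2 (α = 4): (4−9)(4−10)(4−2)(4−5) = (−5)·(−6)·2·(−1) = −60 ≡ 6, so v_2 = 6^{−1} = 2 (mod 11).
  i = 3 (α = 10): (10−9)(10−4)(10−2)(10−5) = 1·6·8·5 = 240 ≡ 9, so v_3 = 9^{−1} = 5 (mod 11).
  i = 4 (α = 2): (2−9)(2−4)(2−10)(2−5) = (−7)·(−2)·(−8)·(−3) = 336 ≡ 6, so v_4 = 6^{−1} = 2 (mod 11).
  i = 5 (α = 5): (5−9)(5−4)(5−10)(5−2) = (−4)·1·(−5)·3 = 60 ≡ 5, so v_5 = 5^{−1} = 9 (mod 11).
  v = [4, 2, 5, 2, 9].
Step 2: syndromes of r = [7, 0, 4, 6, 1] (all sums mod 11).
  S_0 = Σ v_i r_i = 4·7 + 2·0 + 5·4 + 2·6 + 9·1 = 69 ≡ 3.
  S_1 = Σ v_i α_i r_i = 4·9·7 + 2·4·0 + 5·10·4 + 2·2·6 + 9·5·1 = 521 ≡ 4.
  α_i^2 mod 11 = [4, 5, 1, 4, 3].
  S_2 = Σ v_i α_i^2 r_i = 4·4·7 + 2·5·0 + 5·1·4 + 2·4·6 + 9·3·1 = 207 ≡ 9.
  S = (3, 4, 9) ≠ 0, so r is not a codeword (an error is present).
Step 3: locate the error. For a single error e at position i, S_ℓ = v_i·e·α_i^ℓ, so α_err = S_1/S_0.
  S_0^{−1} = 3^{−1} = 4 (mod 11), so α_err = 4·4 = 16 ≡ 5 = α_5. Error position i = 5.
  Consistency check: S_2/S_1 = 9·3 = 27 ≡ 5 = α_err ✓ (single-error assumption holds).
Step 4: error magnitude e = S_0/v_5 = S_0·∏_{j≠5}(α_5 − α_j) = 3·5 = 15 ≡ 4 (mod 11).
Step 5: correct position 5: c_5 = r_5 − e = 1 − 4 ≡ 8 (mod 11). Hence c = [7, 0, 4, 6, 8].
  Check: interpolating c through the α_i gives m(x) = 1 + 8·x (degree < 2) with m(α_i) = c_i for every i, so c is indeed a codeword.


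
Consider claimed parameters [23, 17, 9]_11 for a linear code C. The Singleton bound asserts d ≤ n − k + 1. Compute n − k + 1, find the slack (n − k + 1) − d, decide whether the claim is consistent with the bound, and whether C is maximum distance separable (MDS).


Singleton RHS = n − k + 1 = 7, slack = -2, bound violated (no such code; not MDS).

Singleton bound: d ≤ n − k + 1.
Here n = 23, k = 17, so n − k + 1 = 7.
Given d = 9, check d ≤ 7: NO.
Slack = (n − k + 1) − d = -2.
The slack is negative: d = 9 exceeds n − k + 1 = 7 by 2, so the Singleton bound is violated and no linear [23, 17, 9]_11 code can exist. In particular it is not MDS (MDS requires d = n − k + 1 exactly).
Description: the claimed parameters are [23, 17, 9]_11; such a code would be impossible (violates the Singleton bound).


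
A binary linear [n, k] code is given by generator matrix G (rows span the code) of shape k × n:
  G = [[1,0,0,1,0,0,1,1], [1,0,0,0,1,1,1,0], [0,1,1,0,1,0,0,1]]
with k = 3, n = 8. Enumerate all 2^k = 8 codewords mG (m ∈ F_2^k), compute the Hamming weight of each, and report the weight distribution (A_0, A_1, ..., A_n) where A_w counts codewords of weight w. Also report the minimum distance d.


Weight distribution: A_0 = 1, A_4 = 5, A_6 = 2. Minimum distance d = 4.

Enumerate all 2^3 = 8 messages m ∈ F_2^3.
For each, compute codeword c = mG in F_2^8, then tally its weight.
  m = 000 → c = 00000000, weight = 0.
  m = 100 → c = 10010011, weight = 4.
  m = 010 → c = 10001110, weight = 4.
  m = 110 → c = 00011101, weight = 4.
  m = 001 → c = 01101001, weight = 4.
  m = 101 → c = 11111010, weight = 6.
  m = 011 → c = 11100111, weight = 6.
  m = 111 → c = 01110100, weight = 4.
Tally weights:
  weight 0: 1 codewords.
  weight 4: 5 codewords.
  weight 6: 2 codewords.
Minimum distance d = smallest w > 0 with A_w > 0 = 4.
Sanity: Σ A_w = 8 = 2^3 = 8 ✓.


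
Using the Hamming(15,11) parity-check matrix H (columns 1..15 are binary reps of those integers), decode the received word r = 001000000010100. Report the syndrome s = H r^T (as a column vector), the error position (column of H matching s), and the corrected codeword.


s = (0, 1, 0, 1)^T, error position = 5, corrected codeword c = 001010000010100

Compute s = H r^T mod 2 one row at a time:
  s_1 = 0 + 0 + 0 + 1 + 0 + 1 + 0 + 0 = 2 ≡ 0 (mod 2).
  s_2 = 0 + 0 + 0 + 0 + 0 + 1 + 0 + 0 = 1 ≡ 1 (mod 2).
  s_3 = 0 + 1 + 0 + 0 + 0 + 1 + 0 + 0 = 2 ≡ 0 (mod 2).
  s_4 = 0 + 1 + 0 + 0 + 0 + 1 + 1 + 0 = 3 ≡ 1 (mod 2).
s = (0, 1, 0, 1)^T — this equals column 5 of H (binary 0101), so error is at position 5.
Correct: flip bit 5 of r = 001000000010100 to get c = 001010000010100.


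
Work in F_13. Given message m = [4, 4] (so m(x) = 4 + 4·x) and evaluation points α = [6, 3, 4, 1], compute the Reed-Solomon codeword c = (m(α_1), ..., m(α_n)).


c = [2, 3, 7, 8]

Message polynomial: m(x) = 4 + 4·x (mod 13).
For each evaluation point α_i, compute m(α_i) mod 13:
  α_1 = 6: Horner steps 4 → 2, so m(6) = 2.
  α_2 = 3: Horner steps 4 → 3, so m(3) = 3.
  α_3 = 4: Horner steps 4 → 7, so m(4) = 7.
  α_4 = 1: Horner steps 4 → 8, so m(1) = 8.
Codeword c = [2, 3, 7, 8] ∈ F_13^4.


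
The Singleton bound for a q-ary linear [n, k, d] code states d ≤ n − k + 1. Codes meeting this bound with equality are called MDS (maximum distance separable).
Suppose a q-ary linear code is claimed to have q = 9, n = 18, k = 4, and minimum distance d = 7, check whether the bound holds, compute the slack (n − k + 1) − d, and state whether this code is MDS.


Singleton RHS = n − k + 1 = 15, slack = 8, bound satisfied, not MDS.

Singleton bound: d ≤ n − k + 1.
Here n = 18, k = 4, so n − k + 1 = 15.
Given d = 7, check d ≤ 15: YES.
Slack = (n − k + 1) − d = 8.
The code is NOT MDS (slack = 8 > 0).
Description: the claimed parameters are [18, 4, 7]_9; such a code would be non-MDS.


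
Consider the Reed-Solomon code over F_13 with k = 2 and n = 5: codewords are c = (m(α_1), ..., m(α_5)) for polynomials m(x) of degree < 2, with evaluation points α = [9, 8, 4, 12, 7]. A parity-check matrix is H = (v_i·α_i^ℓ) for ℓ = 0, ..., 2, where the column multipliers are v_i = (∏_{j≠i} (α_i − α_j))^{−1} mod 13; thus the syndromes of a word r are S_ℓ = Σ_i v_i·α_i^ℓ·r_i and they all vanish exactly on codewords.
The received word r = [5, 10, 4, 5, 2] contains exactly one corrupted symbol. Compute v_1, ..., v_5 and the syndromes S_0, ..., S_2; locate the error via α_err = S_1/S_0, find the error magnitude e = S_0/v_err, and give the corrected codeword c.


S = (11, 2, 11), error at position 4, error magnitude e = 2, c = [5, 10, 4, 3, 2].

Step 1: column multipliers v_i = (∏_{j≠i}(α_i − α_j))^{−1} mod 13.
  i = 1 (α = 9): (9−8)(9−4)(9−12)(9−7) = 1·5·(−3)·2 = −30 ≡ 9, so v_1 = 9^{−1} = 3 (mod 13).
  i = 2 (α = 8): (8−9)(8−4)(8−12)(8−7) = (−1)·4·(−4)·1 = 16 ≡ 3, so v_2 = 3^{−1} = 9 (mod 13).
  i = 3 (α = 4): (4−9)(4−8)(4−12)(4−7) = (−5)·(−4)·(−8)·(−3) = 480 ≡ 12, so v_3 = 12^{−1} = 12 (mod 13).
  i = 4 (α = 12): (12−9)(12−8)(12−4)(12−7) = 3·4·8·5 = 480 ≡ 12, so v_4 = 12^{−1} = 12 (mod 13).
  i = 5 (α = 7): (7−9)(7−8)(7−4)(7−12) = (−2)·(−1)·3·(−5) = −30 ≡ 9, so v_5 = 9^{−1} = 3 (mod 13).
  v = [3, 9, 12, 12, 3].
Step 2: syndromes of r = [5, 10, 4, 5, 2] (all sums mod 13).
  S_0 = Σ v_i r_i = 3·5 + 9·10 + 12·4 + 12·5 + 3·2 = 219 ≡ 11.
  S_1 = Σ v_i α_i r_i = 3·9·5 + 9·8·10 + 12·4·4 + 12·12·5 + 3·7·2 = 1809 ≡ 2.
  α_i^2 mod 13 = [3, 12, 3, 1, 10].
  S_2 = Σ v_i α_i^2 r_i = 3·3·5 + 9·12·10 + 12·3·4 + 12·1·5 + 3·10·2 = 1389 ≡ 11.
  S = (11, 2, 11) ≠ 0, so r is not a codeword (an error is present).
Step 3: locate the error. For a single error e at position i, S_ℓ = v_i·e·α_i^ℓ, so α_err = S_1/S_0.
  S_0^{−1} = 11^{−1} = 6 (mod 13), so α_err = 2·6 = 12 ≡ 12 = α_4. Error position i = 4.
  Consistency check: S_2/S_1 = 11·7 = 77 ≡ 12 = α_err ✓ (single-error assumption holds).
Step 4: error magnitude e = S_0/v_4 = S_0·∏_{j≠4}(α_4 − α_j) = 11·12 = 132 ≡ 2 (mod 13).
Step 5: correct position 4: c_4 = r_4 − e = 5 − 2 ≡ 3 (mod 13). Hence c = [5, 10, 4, 3, 2].
  Check: interpolating c through the α_i gives m(x) = 11 + 8·x (degree < 2) with m(α_i) = c_i for every i, so c is indeed a codeword.


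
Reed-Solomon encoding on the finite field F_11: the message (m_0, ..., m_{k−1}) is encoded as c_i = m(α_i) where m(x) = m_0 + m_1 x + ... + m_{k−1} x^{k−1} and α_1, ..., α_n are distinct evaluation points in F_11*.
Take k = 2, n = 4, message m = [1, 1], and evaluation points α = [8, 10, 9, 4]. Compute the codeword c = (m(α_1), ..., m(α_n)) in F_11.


c = [9, 0, 10, 5]

Message polynomial: m(x) = 1 + 1·x (mod 11).
For each evaluation point α_i, compute m(α_i) mod 11:
  α_1 = 8: Horner steps 1 → 9, so m(8) = 9.
  α_2 = 10: Horner steps 1 → 0, so m(10) = 0.
  α_3 = 9: Horner steps 1 → 10, so m(9) = 10.
  α_4 = 4: Horner steps 1 → 5, so m(4) = 5.
Codeword c = [9, 0, 10, 5] ∈ F_11^4.


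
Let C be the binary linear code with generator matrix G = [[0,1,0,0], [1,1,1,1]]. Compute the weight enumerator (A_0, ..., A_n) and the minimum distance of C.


Weight distribution: A_0 = 1, A_1 = 1, A_3 = 1, A_4 = 1. Minimum distance d = 1.

Enumerate all 2^2 = 4 messages m ∈ F_2^2.
For each, compute codeword c = mG in F_2^4, then tally its weight.
  m = 00 → c = 0000, weight = 0.
  m = 10 → c = 0100, weight = 1.
  m = 01 → c = 1111, weight = 4.
  m = 11 → c = 1011, weight = 3.
Tally weights:
  weight 0: 1 codewords.
  weight 1: 1 codewords.
  weight 3: 1 codewords.
  weight 4: 1 codewords.
Minimum distance d = smallest w > 0 with A_w > 0 = 1.
Sanity: Σ A_w = 4 = 2^2 = 4 ✓.


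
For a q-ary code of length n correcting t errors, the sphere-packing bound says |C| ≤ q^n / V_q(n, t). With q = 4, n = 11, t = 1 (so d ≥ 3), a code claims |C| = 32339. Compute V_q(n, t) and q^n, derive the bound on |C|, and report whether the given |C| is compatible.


V_q(n, t) = 34, q^n = 4194304, Hamming bound = 123361, |C| = 32339 ≤ bound (satisfied).

Step 1: Compute V_q(n, t) = Σ_{j=0}^1 C(n, j) (q−1)^j.
  j = 0: C(11,0)·(3)^0 = 1·1 = 1.
  j = 1: C(11,1)·(3)^1 = 11·3 = 33.
  V_q(n, t) = 1 + 33 = 34.
Step 2: q^n = 4^11 = 4194304.
Step 3: Hamming bound ⌊q^n / V_q(n,t)⌋ = ⌊4194304/34⌋ = 123361.
Step 4: Compare |C| = 32339 to 123361: satisfied.
The claimed |C| lies below the Hamming bound.


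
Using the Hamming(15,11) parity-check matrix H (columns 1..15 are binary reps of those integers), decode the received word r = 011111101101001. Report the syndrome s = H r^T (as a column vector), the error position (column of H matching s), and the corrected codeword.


s = (0, 0, 0, 1)^T, error position = 1, corrected codeword c = 111111101101001

Compute s = H r^T mod 2 one row at a time:
  s_1 = 0 + 1 + 1 + 0 + 1 + 0 + 0 + 1 = 4 ≡ 0 (mod 2).
  s_2 = 1 + 1 + 1 + 1 + 1 + 0 + 0 + 1 = 6 ≡ 0 (mod 2).
  s_3 = 1 + 1 + 1 + 1 + 1 + 0 + 0 + 1 = 6 ≡ 0 (mod 2).
  s_4 = 0 + 1 + 1 + 1 + 1 + 0 + 0 + 1 = 5 ≡ 1 (mod 2).
s = (0, 0, 0, 1)^T — this equals column 1 of H (binary 0001), so error is at position 1.
Correct: flip bit 1 of r = 011111101101001 to get c = 111111101101001.


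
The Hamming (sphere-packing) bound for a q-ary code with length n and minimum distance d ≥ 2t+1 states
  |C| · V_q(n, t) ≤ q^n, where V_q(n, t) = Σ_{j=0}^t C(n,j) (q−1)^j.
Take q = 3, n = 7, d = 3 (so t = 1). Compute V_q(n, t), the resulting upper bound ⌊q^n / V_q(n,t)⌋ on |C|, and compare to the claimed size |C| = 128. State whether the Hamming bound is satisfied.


V_q(n, t) = 15, q^n = 2187, Hamming bound = 145, |C| = 128 ≤ bound (satisfied).

Step 1: Compute V_q(n, t) = Σ_{j=0}^1 C(n, j) (q−1)^j.
  j = 0: C(7,0)·(2)^0 = 1·1 = 1.
  j = 1: C(7,1)·(2)^1 = 7·2 = 14.
  V_q(n, t) = 1 + 14 = 15.
Step 2: q^n = 3^7 = 2187.
Step 3: Hamming bound ⌊q^n / V_q(n,t)⌋ = ⌊2187/15⌋ = 145.
Step 4: Compare |C| = 128 to 145: satisfied.
The claimed |C| lies below the Hamming bound.
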